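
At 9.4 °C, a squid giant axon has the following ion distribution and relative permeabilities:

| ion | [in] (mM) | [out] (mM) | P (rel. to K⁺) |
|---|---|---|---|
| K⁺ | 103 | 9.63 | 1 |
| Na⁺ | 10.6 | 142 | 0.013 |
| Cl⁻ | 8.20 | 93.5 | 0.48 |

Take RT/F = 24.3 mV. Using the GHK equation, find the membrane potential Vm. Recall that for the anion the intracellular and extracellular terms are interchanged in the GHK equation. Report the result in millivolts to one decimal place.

-55.0 mV

Vm = 24.3 · ln[(Σ P·[cation]ₒ + Σ P·[anion]ᵢ) / (Σ P·[cation]ᵢ + Σ P·[anion]ₒ)]
Numerator = 1×9.63 + 0.013×142 + 0.48×8.20 = 15.41
Denominator = 1×103 + 0.013×10.6 + 0.48×93.5 = 148
Vm = 24.3 · ln(0.10412) = 24.3 × (-2.2622) = -54.97 mV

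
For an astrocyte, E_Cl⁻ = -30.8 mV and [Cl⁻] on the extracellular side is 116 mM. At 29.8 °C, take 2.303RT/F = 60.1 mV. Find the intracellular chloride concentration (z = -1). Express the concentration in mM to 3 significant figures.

35.6 mM

Nernst: E = (60.1/-1) · log₁₀([out]/[in]), so log₁₀([out]/[in]) = -30.8 × -1 / 60.1 = 0.5125.
[out]/[in] = 10^(0.5125) = 3.254.
[in] = 116 / 3.254 = 35.64 mM.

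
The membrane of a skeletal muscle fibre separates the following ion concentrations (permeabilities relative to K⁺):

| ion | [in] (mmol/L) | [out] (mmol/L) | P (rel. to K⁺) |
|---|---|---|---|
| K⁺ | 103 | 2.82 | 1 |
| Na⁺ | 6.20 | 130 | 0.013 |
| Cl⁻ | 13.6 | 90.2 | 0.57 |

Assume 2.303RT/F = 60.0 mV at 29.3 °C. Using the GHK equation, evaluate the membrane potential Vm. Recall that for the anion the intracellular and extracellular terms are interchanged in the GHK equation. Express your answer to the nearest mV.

Vm = 60.0 · log₁₀[(Σ P·[cation]ₒ + Σ P·[anion]ᵢ) / (Σ P·[cation]ᵢ + Σ P·[anion]ₒ)]
Numerator = 1×2.82 + 0.013×130 + 0.57×13.6 = 12.26
Denominator = 1×103 + 0.013×6.20 + 0.57×90.2 = 154.5
Vm = 60.0 · log₁₀(0.079368) = 60.0 × (-1.1004) = -66.02 mV

-66 mV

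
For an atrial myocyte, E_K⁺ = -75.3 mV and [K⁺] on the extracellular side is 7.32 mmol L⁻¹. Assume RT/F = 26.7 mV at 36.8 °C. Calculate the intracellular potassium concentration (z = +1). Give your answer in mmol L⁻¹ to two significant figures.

Nernst: E = (26.7/1) · ln([out]/[in]), so ln([out]/[in]) = -75.3 × 1 / 26.7 = -2.8202.
[out]/[in] = e^(-2.8202) = 0.05959.
[in] = 7.32 / 0.05959 = 122.8 mmol L⁻¹.

120 mmol L⁻¹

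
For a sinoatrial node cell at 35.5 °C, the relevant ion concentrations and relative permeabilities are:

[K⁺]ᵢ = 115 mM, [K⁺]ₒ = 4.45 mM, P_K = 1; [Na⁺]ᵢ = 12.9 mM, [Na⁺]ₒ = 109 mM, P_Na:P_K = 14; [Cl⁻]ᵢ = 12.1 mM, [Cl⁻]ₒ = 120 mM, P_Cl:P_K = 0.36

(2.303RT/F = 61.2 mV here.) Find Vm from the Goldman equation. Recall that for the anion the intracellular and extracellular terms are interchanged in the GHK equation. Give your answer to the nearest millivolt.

40 mV

Vm = 61.2 · log₁₀[(Σ P·[cation]ₒ + Σ P·[anion]ᵢ) / (Σ P·[cation]ᵢ + Σ P·[anion]ₒ)]
Numerator = 1×4.45 + 14×109 + 0.36×12.1 = 1535
Denominator = 1×115 + 14×12.9 + 0.36×120 = 338.8
Vm = 61.2 · log₁₀(4.5301) = 61.2 × (0.6561) = 40.15 mV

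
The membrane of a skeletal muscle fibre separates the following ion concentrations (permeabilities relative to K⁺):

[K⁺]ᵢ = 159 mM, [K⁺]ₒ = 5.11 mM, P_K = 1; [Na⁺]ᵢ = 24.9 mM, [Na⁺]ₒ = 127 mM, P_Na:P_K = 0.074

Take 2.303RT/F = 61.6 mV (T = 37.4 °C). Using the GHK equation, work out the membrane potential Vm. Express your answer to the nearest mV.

Vm = 61.6 · log₁₀[(Σ P·[cation]ₒ + Σ P·[anion]ᵢ) / (Σ P·[cation]ᵢ + Σ P·[anion]ₒ)]
Numerator = 1×5.11 + 0.074×127 = 14.51
Denominator = 1×159 + 0.074×24.9 = 160.8
Vm = 61.6 · log₁₀(0.0902) = 61.6 × (-1.0448) = -64.36 mV

-64 mV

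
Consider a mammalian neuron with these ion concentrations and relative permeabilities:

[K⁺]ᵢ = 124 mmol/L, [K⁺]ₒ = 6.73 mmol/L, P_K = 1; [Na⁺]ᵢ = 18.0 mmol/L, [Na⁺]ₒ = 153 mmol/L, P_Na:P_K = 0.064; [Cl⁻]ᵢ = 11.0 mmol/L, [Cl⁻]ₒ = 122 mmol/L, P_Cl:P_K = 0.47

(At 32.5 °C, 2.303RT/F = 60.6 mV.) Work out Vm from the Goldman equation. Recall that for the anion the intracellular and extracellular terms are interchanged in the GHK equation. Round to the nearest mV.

Vm = 60.6 · log₁₀[(Σ P·[cation]ₒ + Σ P·[anion]ᵢ) / (Σ P·[cation]ᵢ + Σ P·[anion]ₒ)]
Numerator = 1×6.73 + 0.064×153 + 0.47×11.0 = 21.69
Denominator = 1×124 + 0.064×18.0 + 0.47×122 = 182.5
Vm = 60.6 · log₁₀(0.11887) = 60.6 × (-0.9249) = -56.05 mV

-56 mV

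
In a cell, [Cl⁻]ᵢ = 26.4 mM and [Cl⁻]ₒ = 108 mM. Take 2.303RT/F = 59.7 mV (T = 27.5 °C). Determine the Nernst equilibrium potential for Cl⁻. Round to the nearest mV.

E = (59.7/z) · log₁₀([Cl⁻]_out/[Cl⁻]_in) with z = -1.
For an anion, dividing by z = -1 reverses the sign.
= (59.7/-1) · log₁₀(108/26.4) = -59.70 · log₁₀(4.091)
= -59.70 · (0.6118) = -36.53 mV

-37 mV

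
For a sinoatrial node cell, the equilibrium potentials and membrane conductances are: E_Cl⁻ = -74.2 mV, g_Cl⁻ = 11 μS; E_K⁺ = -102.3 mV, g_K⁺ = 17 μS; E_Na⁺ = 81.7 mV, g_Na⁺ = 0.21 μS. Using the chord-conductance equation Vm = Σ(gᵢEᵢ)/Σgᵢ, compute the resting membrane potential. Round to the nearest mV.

-90 mV

Σ gᵢEᵢ = 11·(-74.2) + 17·(-102.3) + 0.21·(81.7) = -2538.14
Σ gᵢ = 11 + 17 + 0.21 = 28.21
Vm = -2538.14 / 28.21 = -89.97 mV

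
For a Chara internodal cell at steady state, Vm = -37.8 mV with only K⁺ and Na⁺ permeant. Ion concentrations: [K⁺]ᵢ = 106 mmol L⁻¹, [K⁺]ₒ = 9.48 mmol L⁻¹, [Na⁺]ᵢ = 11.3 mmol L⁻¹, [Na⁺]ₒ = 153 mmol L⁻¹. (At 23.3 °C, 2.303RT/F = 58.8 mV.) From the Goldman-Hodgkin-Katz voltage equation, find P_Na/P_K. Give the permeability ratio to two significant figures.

0.097

Let α = P_Na/P_K. GHK: Vm = 58.8·log₁₀[(Kₒ + α·Naₒ)/(Kᵢ + α·Naᵢ)].
10^(Vm/58.8) = 10^(-37.8/58.8) = 0.22758
So 0.22758·(Kᵢ + α·Naᵢ) = Kₒ + α·Naₒ → α = (0.22758·106.0 − 9.48) / (153.0 − 0.22758·11.3)
α = (24.12 − 9.48) / (153.0 − 2.572) = 14.64/150.4 = 0.09735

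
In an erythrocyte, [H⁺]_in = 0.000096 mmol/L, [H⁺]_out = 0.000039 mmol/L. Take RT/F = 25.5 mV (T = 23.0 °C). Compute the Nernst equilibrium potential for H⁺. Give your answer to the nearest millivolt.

-23 mV

E = (25.5/z) · ln([H⁺]_out/[H⁺]_in) with z = +1.
= (25.5/1) · ln(0.000039/0.000096) = 25.50 · ln(0.4062)
= 25.50 · (-0.9008) = -22.97 mV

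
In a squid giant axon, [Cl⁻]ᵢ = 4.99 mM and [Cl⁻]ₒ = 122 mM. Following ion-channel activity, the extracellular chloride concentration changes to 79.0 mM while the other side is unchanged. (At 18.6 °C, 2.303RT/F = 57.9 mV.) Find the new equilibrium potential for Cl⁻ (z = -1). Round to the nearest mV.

-69 mV

After the shift: [Cl⁻]_out = 79.0, [Cl⁻]_in = 4.99 mM.
E_new = (57.9/-1)·log₁₀(79.0/4.99) = -57.90 · (1.1995) = -69.45 mV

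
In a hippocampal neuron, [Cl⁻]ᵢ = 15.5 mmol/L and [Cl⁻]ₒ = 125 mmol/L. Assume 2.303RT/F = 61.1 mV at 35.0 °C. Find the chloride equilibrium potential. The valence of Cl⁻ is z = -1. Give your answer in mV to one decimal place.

E = (61.1/z) · log₁₀([Cl⁻]_out/[Cl⁻]_in) with z = -1.
For an anion, dividing by z = -1 reverses the sign.
= (61.1/-1) · log₁₀(125/15.5) = -61.10 · log₁₀(8.065)
= -61.10 · (0.9066) = -55.39 mV

-55.4 mV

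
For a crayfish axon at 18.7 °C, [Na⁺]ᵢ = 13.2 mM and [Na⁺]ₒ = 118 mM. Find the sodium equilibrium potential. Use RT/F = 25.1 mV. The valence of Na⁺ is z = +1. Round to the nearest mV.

E = (25.1/z) · ln([Na⁺]_out/[Na⁺]_in) with z = +1.
= (25.1/1) · ln(118/13.2) = 25.10 · ln(8.939)
= 25.10 · (2.1905) = 54.98 mV

55 mV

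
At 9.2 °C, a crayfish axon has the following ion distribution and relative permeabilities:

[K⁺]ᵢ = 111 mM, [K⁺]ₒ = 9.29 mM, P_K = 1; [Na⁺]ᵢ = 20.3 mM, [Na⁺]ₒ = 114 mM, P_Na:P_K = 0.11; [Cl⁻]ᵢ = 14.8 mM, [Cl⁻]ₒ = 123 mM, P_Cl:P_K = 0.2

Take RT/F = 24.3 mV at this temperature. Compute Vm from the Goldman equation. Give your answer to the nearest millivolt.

-42 mV

Vm = 24.3 · ln[(Σ P·[cation]ₒ + Σ P·[anion]ᵢ) / (Σ P·[cation]ᵢ + Σ P·[anion]ₒ)]
Numerator = 1×9.29 + 0.11×114 + 0.2×14.8 = 24.79
Denominator = 1×111 + 0.11×20.3 + 0.2×123 = 137.8
Vm = 24.3 · ln(0.17986) = 24.3 × (-1.7156) = -41.69 mV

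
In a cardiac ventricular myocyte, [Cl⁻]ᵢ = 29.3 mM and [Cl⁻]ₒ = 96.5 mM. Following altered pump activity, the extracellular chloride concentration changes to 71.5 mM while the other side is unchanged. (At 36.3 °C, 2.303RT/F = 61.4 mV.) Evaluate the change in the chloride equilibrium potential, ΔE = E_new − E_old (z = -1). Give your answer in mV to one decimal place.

8.0 mV

E_old = (61.4/-1)·log₁₀(96.5/29.3) = -31.78 mV
E_new = (61.4/-1)·log₁₀(71.5/29.3) = -23.79 mV
ΔE = -23.79 − (-31.78) = 8.00 mV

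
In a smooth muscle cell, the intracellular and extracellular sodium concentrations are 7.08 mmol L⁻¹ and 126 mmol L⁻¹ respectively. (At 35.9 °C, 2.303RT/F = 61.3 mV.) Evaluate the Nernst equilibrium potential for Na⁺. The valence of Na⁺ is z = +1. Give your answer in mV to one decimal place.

76.6 mV

E = (61.3/z) · log₁₀([Na⁺]_out/[Na⁺]_in) with z = +1.
= (61.3/1) · log₁₀(126/7.08) = 61.30 · log₁₀(17.8)
= 61.30 · (1.2503) = 76.65 mV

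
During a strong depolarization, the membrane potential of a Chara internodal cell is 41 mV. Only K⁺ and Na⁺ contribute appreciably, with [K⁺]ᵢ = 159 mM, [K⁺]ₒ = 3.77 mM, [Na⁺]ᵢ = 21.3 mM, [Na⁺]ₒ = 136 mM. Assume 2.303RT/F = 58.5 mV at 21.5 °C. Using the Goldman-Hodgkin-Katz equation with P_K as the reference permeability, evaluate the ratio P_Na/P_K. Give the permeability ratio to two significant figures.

Let α = P_Na/P_K. GHK: Vm = 58.5·log₁₀[(Kₒ + α·Naₒ)/(Kᵢ + α·Naᵢ)].
10^(Vm/58.5) = 10^(41.0/58.5) = 5.0217
So 5.0217·(Kᵢ + α·Naᵢ) = Kₒ + α·Naₒ → α = (5.0217·159.0 − 3.77) / (136.0 − 5.0217·21.3)
α = (798.5 − 3.77) / (136.0 − 107) = 794.7/29.04 = 27.37

27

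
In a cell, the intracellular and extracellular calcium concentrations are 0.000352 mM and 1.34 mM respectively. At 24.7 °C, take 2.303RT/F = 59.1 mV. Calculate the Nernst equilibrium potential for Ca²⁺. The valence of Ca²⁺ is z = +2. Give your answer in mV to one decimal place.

E = (59.1/z) · log₁₀([Ca²⁺]_out/[Ca²⁺]_in) with z = +2.
= (59.1/2) · log₁₀(1.34/0.000352) = 29.55 · log₁₀(3807)
= 29.55 · (3.5806) = 105.81 mV

105.8 mV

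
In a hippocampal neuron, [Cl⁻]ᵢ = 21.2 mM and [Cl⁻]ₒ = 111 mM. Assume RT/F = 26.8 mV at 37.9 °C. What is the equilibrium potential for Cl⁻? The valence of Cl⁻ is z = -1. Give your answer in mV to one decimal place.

E = (26.8/z) · ln([Cl⁻]_out/[Cl⁻]_in) with z = -1.
For an anion, dividing by z = -1 reverses the sign.
= (26.8/-1) · ln(111/21.2) = -26.80 · ln(5.236)
= -26.80 · (1.6555) = -44.37 mV

-44.4 mV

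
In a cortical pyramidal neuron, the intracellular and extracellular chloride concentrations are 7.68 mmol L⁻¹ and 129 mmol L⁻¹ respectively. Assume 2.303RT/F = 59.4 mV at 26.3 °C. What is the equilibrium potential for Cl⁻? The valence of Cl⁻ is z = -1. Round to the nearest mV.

E = (59.4/z) · log₁₀([Cl⁻]_out/[Cl⁻]_in) with z = -1.
For an anion, dividing by z = -1 reverses the sign.
= (59.4/-1) · log₁₀(129/7.68) = -59.40 · log₁₀(16.8)
= -59.40 · (1.2252) = -72.78 mV

-73 mV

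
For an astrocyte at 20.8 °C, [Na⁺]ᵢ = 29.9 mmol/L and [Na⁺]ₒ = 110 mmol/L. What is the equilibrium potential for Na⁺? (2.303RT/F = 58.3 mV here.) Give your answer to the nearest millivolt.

33 mV

E = (58.3/z) · log₁₀([Na⁺]_out/[Na⁺]_in) with z = +1.
= (58.3/1) · log₁₀(110/29.9) = 58.30 · log₁₀(3.679)
= 58.30 · (0.5657) = 32.98 mV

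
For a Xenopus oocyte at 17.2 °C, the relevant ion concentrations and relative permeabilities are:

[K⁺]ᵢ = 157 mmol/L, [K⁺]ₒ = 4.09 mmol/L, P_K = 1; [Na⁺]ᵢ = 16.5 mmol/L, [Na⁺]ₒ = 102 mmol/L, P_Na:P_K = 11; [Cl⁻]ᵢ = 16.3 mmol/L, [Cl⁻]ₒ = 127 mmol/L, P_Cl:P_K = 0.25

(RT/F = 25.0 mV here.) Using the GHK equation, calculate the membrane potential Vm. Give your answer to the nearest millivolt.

Vm = 25.0 · ln[(Σ P·[cation]ₒ + Σ P·[anion]ᵢ) / (Σ P·[cation]ᵢ + Σ P·[anion]ₒ)]
Numerator = 1×4.09 + 11×102 + 0.25×16.3 = 1130
Denominator = 1×157 + 11×16.5 + 0.25×127 = 370.2
Vm = 25.0 · ln(3.0524) = 25.0 × (1.1159) = 27.90 mV

28 mV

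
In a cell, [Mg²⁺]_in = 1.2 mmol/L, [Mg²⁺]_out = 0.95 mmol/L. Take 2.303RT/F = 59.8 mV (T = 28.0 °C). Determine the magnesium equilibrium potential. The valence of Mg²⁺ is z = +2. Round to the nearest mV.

E = (59.8/z) · log₁₀([Mg²⁺]_out/[Mg²⁺]_in) with z = +2.
= (59.8/2) · log₁₀(0.95/1.2) = 29.90 · log₁₀(0.7917)
= 29.90 · (-0.1015) = -3.03 mV

-3 mV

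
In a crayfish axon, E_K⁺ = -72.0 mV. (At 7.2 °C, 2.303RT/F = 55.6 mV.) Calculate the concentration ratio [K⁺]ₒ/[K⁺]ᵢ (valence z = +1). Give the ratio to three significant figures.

0.0507

log₁₀([out]/[in]) = E·z/(55.6) = -72.0 × 1 / 55.6 = -1.2950
[out]/[in] = 10^(-1.2950) = 0.0507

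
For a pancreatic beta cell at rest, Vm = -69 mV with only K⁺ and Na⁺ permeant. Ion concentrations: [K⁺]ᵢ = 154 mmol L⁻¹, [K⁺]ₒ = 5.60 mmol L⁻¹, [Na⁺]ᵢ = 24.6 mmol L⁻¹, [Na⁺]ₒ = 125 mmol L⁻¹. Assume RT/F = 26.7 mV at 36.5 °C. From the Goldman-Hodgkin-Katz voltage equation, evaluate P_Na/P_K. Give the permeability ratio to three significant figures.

Let α = P_Na/P_K. GHK: Vm = 26.7·ln[(Kₒ + α·Naₒ)/(Kᵢ + α·Naᵢ)].
e^(Vm/26.7) = e^(-69.0/26.7) = 0.075451
So 0.075451·(Kᵢ + α·Naᵢ) = Kₒ + α·Naₒ → α = (0.075451·154.0 − 5.6) / (125.0 − 0.075451·24.6)
α = (11.62 − 5.6) / (125.0 − 1.856) = 6.019/123.1 = 0.04888

0.0489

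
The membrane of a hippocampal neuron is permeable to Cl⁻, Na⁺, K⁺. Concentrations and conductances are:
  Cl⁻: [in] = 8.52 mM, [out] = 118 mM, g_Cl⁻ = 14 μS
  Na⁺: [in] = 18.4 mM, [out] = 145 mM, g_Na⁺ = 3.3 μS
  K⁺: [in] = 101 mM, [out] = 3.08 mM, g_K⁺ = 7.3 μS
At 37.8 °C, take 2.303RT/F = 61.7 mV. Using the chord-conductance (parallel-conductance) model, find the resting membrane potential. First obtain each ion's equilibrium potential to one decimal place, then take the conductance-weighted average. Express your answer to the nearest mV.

E_Cl⁻ = (61.7/-1)·log₁₀(118/8.52) = -70.4 mV
E_Na⁺ = (61.7/1)·log₁₀(145/18.4) = 55.3 mV
E_K⁺ = (61.7/1)·log₁₀(3.08/101) = -93.5 mV
Vm = (Σ gᵢEᵢ)/(Σ gᵢ) = (14·-70.4 + 3.3·55.3 + 7.3·-93.5) / (14 + 3.3 + 7.3)
= -1485.66 / 24.6 = -60.39 mV

-60 mV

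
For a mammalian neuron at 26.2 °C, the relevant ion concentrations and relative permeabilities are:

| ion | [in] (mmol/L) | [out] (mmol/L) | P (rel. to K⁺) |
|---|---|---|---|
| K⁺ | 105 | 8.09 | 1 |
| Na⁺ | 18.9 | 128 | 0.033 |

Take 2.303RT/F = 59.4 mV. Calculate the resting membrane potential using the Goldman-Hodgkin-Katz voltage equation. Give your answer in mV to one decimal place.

Vm = 59.4 · log₁₀[(Σ P·[cation]ₒ + Σ P·[anion]ᵢ) / (Σ P·[cation]ᵢ + Σ P·[anion]ₒ)]
Numerator = 1×8.09 + 0.033×128 = 12.31
Denominator = 1×105 + 0.033×18.9 = 105.6
Vm = 59.4 · log₁₀(0.11658) = 59.4 × (-0.9334) = -55.44 mV

-55.4 mV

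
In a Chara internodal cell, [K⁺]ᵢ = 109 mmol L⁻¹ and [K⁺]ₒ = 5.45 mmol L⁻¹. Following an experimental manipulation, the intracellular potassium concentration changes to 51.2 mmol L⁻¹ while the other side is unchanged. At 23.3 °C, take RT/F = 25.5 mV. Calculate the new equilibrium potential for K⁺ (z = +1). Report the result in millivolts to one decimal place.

After the shift: [K⁺]_out = 5.45, [K⁺]_in = 51.2 mmol L⁻¹.
E_new = (25.5/1)·ln(5.45/51.2) = 25.50 · (-2.2401) = -57.12 mV

-57.1 mV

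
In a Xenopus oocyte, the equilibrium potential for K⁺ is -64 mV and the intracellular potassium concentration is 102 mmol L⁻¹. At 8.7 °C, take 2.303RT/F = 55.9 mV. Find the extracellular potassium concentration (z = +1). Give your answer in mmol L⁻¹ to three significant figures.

Nernst: E = (55.9/1) · log₁₀([out]/[in]), so log₁₀([out]/[in]) = -64.0 × 1 / 55.9 = -1.1449.
[out]/[in] = 10^(-1.1449) = 0.07163.
[out] = 0.07163 × 102 = 7.306 mmol L⁻¹.

7.31 mmol L⁻¹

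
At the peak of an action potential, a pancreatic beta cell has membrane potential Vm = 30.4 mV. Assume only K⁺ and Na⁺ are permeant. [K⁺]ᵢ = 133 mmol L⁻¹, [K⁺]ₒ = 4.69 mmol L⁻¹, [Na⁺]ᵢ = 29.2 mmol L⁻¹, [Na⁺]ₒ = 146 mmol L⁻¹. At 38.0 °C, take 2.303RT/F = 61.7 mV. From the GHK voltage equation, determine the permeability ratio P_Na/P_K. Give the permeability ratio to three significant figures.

7.41

Let α = P_Na/P_K. GHK: Vm = 61.7·log₁₀[(Kₒ + α·Naₒ)/(Kᵢ + α·Naᵢ)].
10^(Vm/61.7) = 10^(30.4/61.7) = 3.1096
So 3.1096·(Kᵢ + α·Naᵢ) = Kₒ + α·Naₒ → α = (3.1096·133.0 − 4.69) / (146.0 − 3.1096·29.2)
α = (413.6 − 4.69) / (146.0 − 90.8) = 408.9/55.2 = 7.408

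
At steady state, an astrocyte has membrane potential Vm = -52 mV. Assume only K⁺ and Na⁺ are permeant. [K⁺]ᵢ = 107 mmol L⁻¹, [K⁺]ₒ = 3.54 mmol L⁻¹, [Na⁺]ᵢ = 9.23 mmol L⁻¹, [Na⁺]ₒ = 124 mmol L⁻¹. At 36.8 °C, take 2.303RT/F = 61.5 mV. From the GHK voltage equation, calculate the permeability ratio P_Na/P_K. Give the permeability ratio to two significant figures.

0.096

Let α = P_Na/P_K. GHK: Vm = 61.5·log₁₀[(Kₒ + α·Naₒ)/(Kᵢ + α·Naᵢ)].
10^(Vm/61.5) = 10^(-52.0/61.5) = 0.14272
So 0.14272·(Kᵢ + α·Naᵢ) = Kₒ + α·Naₒ → α = (0.14272·107.0 − 3.54) / (124.0 − 0.14272·9.23)
α = (15.27 − 3.54) / (124.0 − 1.317) = 11.73/122.7 = 0.09562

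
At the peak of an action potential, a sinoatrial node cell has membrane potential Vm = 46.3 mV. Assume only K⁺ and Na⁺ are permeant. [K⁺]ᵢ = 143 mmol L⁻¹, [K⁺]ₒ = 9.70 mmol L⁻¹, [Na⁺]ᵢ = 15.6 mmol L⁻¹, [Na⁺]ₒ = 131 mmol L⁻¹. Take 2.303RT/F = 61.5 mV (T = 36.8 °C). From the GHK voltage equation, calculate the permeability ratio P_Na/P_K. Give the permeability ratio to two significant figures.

Let α = P_Na/P_K. GHK: Vm = 61.5·log₁₀[(Kₒ + α·Naₒ)/(Kᵢ + α·Naᵢ)].
10^(Vm/61.5) = 10^(46.3/61.5) = 5.6604
So 5.6604·(Kᵢ + α·Naᵢ) = Kₒ + α·Naₒ → α = (5.6604·143.0 − 9.7) / (131.0 − 5.6604·15.6)
α = (809.4 − 9.7) / (131.0 − 88.3) = 799.7/42.7 = 18.73

19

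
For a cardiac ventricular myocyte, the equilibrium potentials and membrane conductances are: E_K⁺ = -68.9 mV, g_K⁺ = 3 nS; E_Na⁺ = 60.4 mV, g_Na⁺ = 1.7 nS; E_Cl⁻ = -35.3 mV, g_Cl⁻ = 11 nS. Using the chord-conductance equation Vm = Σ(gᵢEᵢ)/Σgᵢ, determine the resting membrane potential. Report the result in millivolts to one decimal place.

-31.4 mV

Σ gᵢEᵢ = 3·(-68.9) + 1.7·(60.4) + 11·(-35.3) = -492.32
Σ gᵢ = 3 + 1.7 + 11 = 15.7
Vm = -492.32 / 15.7 = -31.36 mV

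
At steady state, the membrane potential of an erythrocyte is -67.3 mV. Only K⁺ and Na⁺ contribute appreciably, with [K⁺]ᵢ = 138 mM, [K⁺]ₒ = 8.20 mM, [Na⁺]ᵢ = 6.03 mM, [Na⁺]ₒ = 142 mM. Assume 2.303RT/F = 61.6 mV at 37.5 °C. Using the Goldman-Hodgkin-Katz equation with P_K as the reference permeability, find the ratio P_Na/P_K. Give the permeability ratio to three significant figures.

Let α = P_Na/P_K. GHK: Vm = 61.6·log₁₀[(Kₒ + α·Naₒ)/(Kᵢ + α·Naᵢ)].
10^(Vm/61.6) = 10^(-67.3/61.6) = 0.08081
So 0.08081·(Kᵢ + α·Naᵢ) = Kₒ + α·Naₒ → α = (0.08081·138.0 − 8.2) / (142.0 − 0.08081·6.03)
α = (11.15 − 8.2) / (142.0 − 0.4873) = 2.952/141.5 = 0.02086

0.0209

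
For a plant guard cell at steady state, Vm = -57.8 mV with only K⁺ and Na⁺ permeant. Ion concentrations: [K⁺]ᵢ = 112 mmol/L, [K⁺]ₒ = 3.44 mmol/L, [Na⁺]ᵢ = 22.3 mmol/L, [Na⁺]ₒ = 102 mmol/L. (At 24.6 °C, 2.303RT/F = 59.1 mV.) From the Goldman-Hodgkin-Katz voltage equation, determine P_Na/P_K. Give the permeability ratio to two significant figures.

0.084

Let α = P_Na/P_K. GHK: Vm = 59.1·log₁₀[(Kₒ + α·Naₒ)/(Kᵢ + α·Naᵢ)].
10^(Vm/59.1) = 10^(-57.8/59.1) = 0.1052
So 0.1052·(Kᵢ + α·Naᵢ) = Kₒ + α·Naₒ → α = (0.1052·112.0 − 3.44) / (102.0 − 0.1052·22.3)
α = (11.78 − 3.44) / (102.0 − 2.346) = 8.342/99.65 = 0.08371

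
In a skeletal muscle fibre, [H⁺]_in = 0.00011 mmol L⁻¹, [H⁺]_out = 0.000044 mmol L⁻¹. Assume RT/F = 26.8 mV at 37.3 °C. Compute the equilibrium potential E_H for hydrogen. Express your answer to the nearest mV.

-25 mV

E = (26.8/z) · ln([H⁺]_out/[H⁺]_in) with z = +1.
= (26.8/1) · ln(0.000044/0.00011) = 26.80 · ln(0.4)
= 26.80 · (-0.9163) = -24.56 mV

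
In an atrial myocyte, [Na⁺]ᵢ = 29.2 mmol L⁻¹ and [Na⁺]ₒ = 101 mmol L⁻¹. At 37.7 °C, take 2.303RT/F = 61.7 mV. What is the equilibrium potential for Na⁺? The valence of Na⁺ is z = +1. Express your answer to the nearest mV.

E = (61.7/z) · log₁₀([Na⁺]_out/[Na⁺]_in) with z = +1.
= (61.7/1) · log₁₀(101/29.2) = 61.70 · log₁₀(3.459)
= 61.70 · (0.5389) = 33.25 mV

33 mV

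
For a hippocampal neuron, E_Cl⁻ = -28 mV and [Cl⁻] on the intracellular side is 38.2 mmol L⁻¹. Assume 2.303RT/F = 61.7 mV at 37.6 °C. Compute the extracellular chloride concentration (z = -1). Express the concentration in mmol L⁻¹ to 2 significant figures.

Nernst: E = (61.7/-1) · log₁₀([out]/[in]), so log₁₀([out]/[in]) = -28.0 × -1 / 61.7 = 0.4538.
[out]/[in] = 10^(0.4538) = 2.843.
[out] = 2.843 × 38.2 = 108.6 mmol L⁻¹.

110 mmol L⁻¹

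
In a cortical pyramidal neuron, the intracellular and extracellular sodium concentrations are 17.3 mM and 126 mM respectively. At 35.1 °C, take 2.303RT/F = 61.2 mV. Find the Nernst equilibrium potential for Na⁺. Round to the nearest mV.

E = (61.2/z) · log₁₀([Na⁺]_out/[Na⁺]_in) with z = +1.
= (61.2/1) · log₁₀(126/17.3) = 61.20 · log₁₀(7.283)
= 61.20 · (0.8623) = 52.77 mV

53 mV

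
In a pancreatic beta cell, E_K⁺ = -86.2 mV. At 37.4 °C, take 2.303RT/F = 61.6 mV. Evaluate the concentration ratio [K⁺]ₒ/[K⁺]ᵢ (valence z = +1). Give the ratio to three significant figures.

log₁₀([out]/[in]) = E·z/(61.6) = -86.2 × 1 / 61.6 = -1.3994
[out]/[in] = 10^(-1.3994) = 0.03987

0.0399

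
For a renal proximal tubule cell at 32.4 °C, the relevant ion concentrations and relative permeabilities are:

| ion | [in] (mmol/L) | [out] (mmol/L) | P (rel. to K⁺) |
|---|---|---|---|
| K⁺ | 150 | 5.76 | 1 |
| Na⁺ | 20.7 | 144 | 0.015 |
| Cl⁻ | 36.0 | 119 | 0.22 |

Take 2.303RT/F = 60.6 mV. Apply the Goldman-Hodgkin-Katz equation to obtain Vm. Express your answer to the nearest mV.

Vm = 60.6 · log₁₀[(Σ P·[cation]ₒ + Σ P·[anion]ᵢ) / (Σ P·[cation]ᵢ + Σ P·[anion]ₒ)]
Numerator = 1×5.76 + 0.015×144 + 0.22×36.0 = 15.84
Denominator = 1×150 + 0.015×20.7 + 0.22×119 = 176.5
Vm = 60.6 · log₁₀(0.08975) = 60.6 × (-1.0470) = -63.45 mV

-63 mV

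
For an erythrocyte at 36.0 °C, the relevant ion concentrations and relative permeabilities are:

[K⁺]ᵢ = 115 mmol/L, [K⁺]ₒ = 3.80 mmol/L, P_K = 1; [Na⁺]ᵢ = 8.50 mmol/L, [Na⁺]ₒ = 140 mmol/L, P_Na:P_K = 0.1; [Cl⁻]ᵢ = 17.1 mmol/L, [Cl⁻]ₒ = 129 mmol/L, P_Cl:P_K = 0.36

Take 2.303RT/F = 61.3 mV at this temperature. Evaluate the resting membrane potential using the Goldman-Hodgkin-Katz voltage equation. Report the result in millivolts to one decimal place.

-50.9 mV

Vm = 61.3 · log₁₀[(Σ P·[cation]ₒ + Σ P·[anion]ᵢ) / (Σ P·[cation]ᵢ + Σ P·[anion]ₒ)]
Numerator = 1×3.80 + 0.1×140 + 0.36×17.1 = 23.96
Denominator = 1×115 + 0.1×8.50 + 0.36×129 = 162.3
Vm = 61.3 · log₁₀(0.14761) = 61.3 × (-0.8309) = -50.93 mV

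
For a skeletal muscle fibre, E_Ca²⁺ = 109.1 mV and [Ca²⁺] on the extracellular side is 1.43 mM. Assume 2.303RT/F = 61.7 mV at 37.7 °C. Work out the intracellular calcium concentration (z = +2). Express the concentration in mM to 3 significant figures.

0.000416 mM

Nernst: E = (61.7/2) · log₁₀([out]/[in]), so log₁₀([out]/[in]) = 109.1 × 2 / 61.7 = 3.5365.
[out]/[in] = 10^(3.5365) = 3439.
[in] = 1.43 / 3439 = 0.0004158 mM.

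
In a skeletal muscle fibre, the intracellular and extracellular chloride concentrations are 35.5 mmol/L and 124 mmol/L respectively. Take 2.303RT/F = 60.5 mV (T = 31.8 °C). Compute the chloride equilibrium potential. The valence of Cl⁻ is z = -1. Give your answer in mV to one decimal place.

E = (60.5/z) · log₁₀([Cl⁻]_out/[Cl⁻]_in) with z = -1.
For an anion, dividing by z = -1 reverses the sign.
= (60.5/-1) · log₁₀(124/35.5) = -60.50 · log₁₀(3.493)
= -60.50 · (0.5432) = -32.86 mV

-32.9 mV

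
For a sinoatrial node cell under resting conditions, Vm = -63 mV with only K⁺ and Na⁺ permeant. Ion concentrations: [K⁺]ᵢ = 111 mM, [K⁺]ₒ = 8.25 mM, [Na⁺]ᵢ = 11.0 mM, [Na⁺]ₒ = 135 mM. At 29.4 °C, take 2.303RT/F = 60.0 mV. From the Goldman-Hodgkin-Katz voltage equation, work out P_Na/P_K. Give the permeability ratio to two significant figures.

Let α = P_Na/P_K. GHK: Vm = 60.0·log₁₀[(Kₒ + α·Naₒ)/(Kᵢ + α·Naᵢ)].
10^(Vm/60.0) = 10^(-63.0/60.0) = 0.089125
So 0.089125·(Kᵢ + α·Naᵢ) = Kₒ + α·Naₒ → α = (0.089125·111.0 − 8.25) / (135.0 − 0.089125·11.0)
α = (9.893 − 8.25) / (135.0 − 0.9804) = 1.643/134 = 0.01226

0.012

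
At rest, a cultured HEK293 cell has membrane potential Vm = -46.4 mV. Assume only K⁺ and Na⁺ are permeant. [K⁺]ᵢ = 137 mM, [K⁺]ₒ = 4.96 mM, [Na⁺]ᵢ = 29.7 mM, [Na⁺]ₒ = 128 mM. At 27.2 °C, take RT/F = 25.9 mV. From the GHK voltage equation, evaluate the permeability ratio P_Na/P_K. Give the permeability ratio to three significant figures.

0.145

Let α = P_Na/P_K. GHK: Vm = 25.9·ln[(Kₒ + α·Naₒ)/(Kᵢ + α·Naᵢ)].
e^(Vm/25.9) = e^(-46.4/25.9) = 0.16671
So 0.16671·(Kᵢ + α·Naᵢ) = Kₒ + α·Naₒ → α = (0.16671·137.0 − 4.96) / (128.0 − 0.16671·29.7)
α = (22.84 − 4.96) / (128.0 − 4.951) = 17.88/123 = 0.1453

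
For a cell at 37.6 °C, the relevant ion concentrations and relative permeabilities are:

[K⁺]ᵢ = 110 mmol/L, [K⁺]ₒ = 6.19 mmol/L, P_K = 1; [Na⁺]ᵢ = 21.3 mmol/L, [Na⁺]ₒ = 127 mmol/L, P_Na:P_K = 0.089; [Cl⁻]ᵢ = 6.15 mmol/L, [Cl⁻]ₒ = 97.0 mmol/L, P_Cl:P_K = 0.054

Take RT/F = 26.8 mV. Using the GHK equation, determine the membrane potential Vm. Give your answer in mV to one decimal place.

-50.5 mV

Vm = 26.8 · ln[(Σ P·[cation]ₒ + Σ P·[anion]ᵢ) / (Σ P·[cation]ᵢ + Σ P·[anion]ₒ)]
Numerator = 1×6.19 + 0.089×127 + 0.054×6.15 = 17.83
Denominator = 1×110 + 0.089×21.3 + 0.054×97.0 = 117.1
Vm = 26.8 · ln(0.15218) = 26.8 × (-1.8827) = -50.46 mV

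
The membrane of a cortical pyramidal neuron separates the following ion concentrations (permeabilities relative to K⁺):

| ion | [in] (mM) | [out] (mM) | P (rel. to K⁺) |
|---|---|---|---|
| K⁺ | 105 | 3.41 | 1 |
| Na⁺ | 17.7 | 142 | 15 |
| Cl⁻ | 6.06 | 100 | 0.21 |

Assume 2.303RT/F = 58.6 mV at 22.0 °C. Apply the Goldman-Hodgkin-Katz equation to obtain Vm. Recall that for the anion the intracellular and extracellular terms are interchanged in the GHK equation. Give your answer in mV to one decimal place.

Vm = 58.6 · log₁₀[(Σ P·[cation]ₒ + Σ P·[anion]ᵢ) / (Σ P·[cation]ᵢ + Σ P·[anion]ₒ)]
Numerator = 1×3.41 + 15×142 + 0.21×6.06 = 2135
Denominator = 1×105 + 15×17.7 + 0.21×100 = 391.5
Vm = 58.6 · log₁₀(5.4526) = 58.6 × (0.7366) = 43.16 mV

43.2 mV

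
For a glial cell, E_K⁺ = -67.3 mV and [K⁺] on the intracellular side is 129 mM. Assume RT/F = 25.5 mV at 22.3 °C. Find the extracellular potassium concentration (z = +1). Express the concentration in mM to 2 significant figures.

9.2 mM

Nernst: E = (25.5/1) · ln([out]/[in]), so ln([out]/[in]) = -67.3 × 1 / 25.5 = -2.6392.
[out]/[in] = e^(-2.6392) = 0.07142.
[out] = 0.07142 × 129 = 9.213 mM.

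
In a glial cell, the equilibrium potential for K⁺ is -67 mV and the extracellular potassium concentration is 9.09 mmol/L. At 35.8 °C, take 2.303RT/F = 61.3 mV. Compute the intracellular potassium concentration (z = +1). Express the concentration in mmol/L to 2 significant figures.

110 mmol/L

Nernst: E = (61.3/1) · log₁₀([out]/[in]), so log₁₀([out]/[in]) = -67.0 × 1 / 61.3 = -1.0930.
[out]/[in] = 10^(-1.0930) = 0.08073.
[in] = 9.09 / 0.08073 = 112.6 mmol/L.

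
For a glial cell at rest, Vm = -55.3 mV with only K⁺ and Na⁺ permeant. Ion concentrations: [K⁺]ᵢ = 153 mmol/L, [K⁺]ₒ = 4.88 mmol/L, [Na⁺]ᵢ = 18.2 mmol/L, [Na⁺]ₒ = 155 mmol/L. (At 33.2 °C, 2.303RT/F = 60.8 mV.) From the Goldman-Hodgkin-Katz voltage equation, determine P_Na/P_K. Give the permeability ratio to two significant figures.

Let α = P_Na/P_K. GHK: Vm = 60.8·log₁₀[(Kₒ + α·Naₒ)/(Kᵢ + α·Naᵢ)].
10^(Vm/60.8) = 10^(-55.3/60.8) = 0.12316
So 0.12316·(Kᵢ + α·Naᵢ) = Kₒ + α·Naₒ → α = (0.12316·153.0 − 4.88) / (155.0 − 0.12316·18.2)
α = (18.84 − 4.88) / (155.0 − 2.241) = 13.96/152.8 = 0.09141

0.091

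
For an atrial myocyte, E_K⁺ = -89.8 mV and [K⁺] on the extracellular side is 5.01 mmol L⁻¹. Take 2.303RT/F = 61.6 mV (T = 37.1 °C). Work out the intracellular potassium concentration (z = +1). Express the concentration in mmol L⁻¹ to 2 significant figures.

Nernst: E = (61.6/1) · log₁₀([out]/[in]), so log₁₀([out]/[in]) = -89.8 × 1 / 61.6 = -1.4578.
[out]/[in] = 10^(-1.4578) = 0.03485.
[in] = 5.01 / 0.03485 = 143.8 mmol L⁻¹.

140 mmol L⁻¹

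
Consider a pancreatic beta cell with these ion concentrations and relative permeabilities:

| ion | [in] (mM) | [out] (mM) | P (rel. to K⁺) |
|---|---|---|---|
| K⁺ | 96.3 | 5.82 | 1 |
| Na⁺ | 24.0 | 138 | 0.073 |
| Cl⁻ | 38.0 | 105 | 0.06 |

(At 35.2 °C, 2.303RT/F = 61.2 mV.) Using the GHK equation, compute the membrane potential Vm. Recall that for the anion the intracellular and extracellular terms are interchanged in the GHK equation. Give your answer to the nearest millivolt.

-46 mV

Vm = 61.2 · log₁₀[(Σ P·[cation]ₒ + Σ P·[anion]ᵢ) / (Σ P·[cation]ᵢ + Σ P·[anion]ₒ)]
Numerator = 1×5.82 + 0.073×138 + 0.06×38.0 = 18.17
Denominator = 1×96.3 + 0.073×24.0 + 0.06×105 = 104.4
Vm = 61.2 · log₁₀(0.17416) = 61.2 × (-0.7591) = -46.45 mV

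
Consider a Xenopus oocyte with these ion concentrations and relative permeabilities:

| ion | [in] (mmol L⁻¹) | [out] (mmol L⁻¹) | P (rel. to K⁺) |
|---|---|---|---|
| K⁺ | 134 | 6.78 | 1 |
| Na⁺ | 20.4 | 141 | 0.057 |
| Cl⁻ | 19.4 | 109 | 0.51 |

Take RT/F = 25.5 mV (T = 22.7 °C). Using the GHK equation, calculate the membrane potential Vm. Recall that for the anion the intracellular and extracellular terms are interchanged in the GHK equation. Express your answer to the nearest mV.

-52 mV

Vm = 25.5 · ln[(Σ P·[cation]ₒ + Σ P·[anion]ᵢ) / (Σ P·[cation]ᵢ + Σ P·[anion]ₒ)]
Numerator = 1×6.78 + 0.057×141 + 0.51×19.4 = 24.71
Denominator = 1×134 + 0.057×20.4 + 0.51×109 = 190.8
Vm = 25.5 · ln(0.12954) = 25.5 × (-2.0437) = -52.12 mV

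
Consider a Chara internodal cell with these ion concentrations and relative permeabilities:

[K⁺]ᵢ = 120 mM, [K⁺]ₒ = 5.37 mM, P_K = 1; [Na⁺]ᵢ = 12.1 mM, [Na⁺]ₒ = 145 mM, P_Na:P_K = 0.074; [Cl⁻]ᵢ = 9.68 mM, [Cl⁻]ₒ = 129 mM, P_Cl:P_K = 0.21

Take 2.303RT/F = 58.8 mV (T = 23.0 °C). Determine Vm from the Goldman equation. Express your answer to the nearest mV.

Vm = 58.8 · log₁₀[(Σ P·[cation]ₒ + Σ P·[anion]ᵢ) / (Σ P·[cation]ᵢ + Σ P·[anion]ₒ)]
Numerator = 1×5.37 + 0.074×145 + 0.21×9.68 = 18.13
Denominator = 1×120 + 0.074×12.1 + 0.21×129 = 148
Vm = 58.8 · log₁₀(0.12253) = 58.8 × (-0.9118) = -53.61 mV

-54 mV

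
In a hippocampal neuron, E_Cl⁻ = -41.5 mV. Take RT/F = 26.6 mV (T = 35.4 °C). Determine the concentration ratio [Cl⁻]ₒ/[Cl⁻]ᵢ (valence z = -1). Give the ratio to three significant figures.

ln([out]/[in]) = E·z/(26.6) = -41.5 × -1 / 26.6 = 1.5602
[out]/[in] = e^(1.5602) = 4.76

4.76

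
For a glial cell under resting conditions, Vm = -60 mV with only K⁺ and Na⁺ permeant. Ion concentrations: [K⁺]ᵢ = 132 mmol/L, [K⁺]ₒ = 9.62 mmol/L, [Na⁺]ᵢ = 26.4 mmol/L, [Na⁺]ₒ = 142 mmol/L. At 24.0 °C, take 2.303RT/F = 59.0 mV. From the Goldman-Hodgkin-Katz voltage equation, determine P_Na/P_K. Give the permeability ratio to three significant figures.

0.0220

Let α = P_Na/P_K. GHK: Vm = 59.0·log₁₀[(Kₒ + α·Naₒ)/(Kᵢ + α·Naᵢ)].
10^(Vm/59.0) = 10^(-60.0/59.0) = 0.096172
So 0.096172·(Kᵢ + α·Naᵢ) = Kₒ + α·Naₒ → α = (0.096172·132.0 − 9.62) / (142.0 − 0.096172·26.4)
α = (12.69 − 9.62) / (142.0 − 2.539) = 3.075/139.5 = 0.02205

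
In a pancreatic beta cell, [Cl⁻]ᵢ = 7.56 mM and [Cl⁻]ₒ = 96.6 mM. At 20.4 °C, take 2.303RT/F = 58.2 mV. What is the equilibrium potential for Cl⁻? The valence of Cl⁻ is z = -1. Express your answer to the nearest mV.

-64 mV

E = (58.2/z) · log₁₀([Cl⁻]_out/[Cl⁻]_in) with z = -1.
For an anion, dividing by z = -1 reverses the sign.
= (58.2/-1) · log₁₀(96.6/7.56) = -58.20 · log₁₀(12.78)
= -58.20 · (1.1065) = -64.40 mV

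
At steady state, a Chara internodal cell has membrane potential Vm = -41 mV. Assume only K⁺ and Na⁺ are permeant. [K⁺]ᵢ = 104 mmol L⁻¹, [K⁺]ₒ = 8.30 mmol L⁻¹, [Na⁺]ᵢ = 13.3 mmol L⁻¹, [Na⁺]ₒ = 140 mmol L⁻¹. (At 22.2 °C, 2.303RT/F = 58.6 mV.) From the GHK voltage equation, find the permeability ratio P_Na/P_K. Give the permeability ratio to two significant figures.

Let α = P_Na/P_K. GHK: Vm = 58.6·log₁₀[(Kₒ + α·Naₒ)/(Kᵢ + α·Naᵢ)].
10^(Vm/58.6) = 10^(-41.0/58.6) = 0.19968
So 0.19968·(Kᵢ + α·Naᵢ) = Kₒ + α·Naₒ → α = (0.19968·104.0 − 8.3) / (140.0 − 0.19968·13.3)
α = (20.77 − 8.3) / (140.0 − 2.656) = 12.47/137.3 = 0.09077

0.091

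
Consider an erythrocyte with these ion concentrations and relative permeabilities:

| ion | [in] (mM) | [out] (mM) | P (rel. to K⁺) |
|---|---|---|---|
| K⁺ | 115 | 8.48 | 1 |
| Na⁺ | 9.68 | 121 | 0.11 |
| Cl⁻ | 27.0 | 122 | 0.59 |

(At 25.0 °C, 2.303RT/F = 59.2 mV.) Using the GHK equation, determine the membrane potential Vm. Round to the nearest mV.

-41 mV

Vm = 59.2 · log₁₀[(Σ P·[cation]ₒ + Σ P·[anion]ᵢ) / (Σ P·[cation]ᵢ + Σ P·[anion]ₒ)]
Numerator = 1×8.48 + 0.11×121 + 0.59×27.0 = 37.72
Denominator = 1×115 + 0.11×9.68 + 0.59×122 = 188
Vm = 59.2 · log₁₀(0.20059) = 59.2 × (-0.6977) = -41.30 mV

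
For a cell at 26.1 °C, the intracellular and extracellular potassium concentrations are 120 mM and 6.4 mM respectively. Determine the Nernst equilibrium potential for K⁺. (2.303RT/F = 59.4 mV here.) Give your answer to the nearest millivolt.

E = (59.4/z) · log₁₀([K⁺]_out/[K⁺]_in) with z = +1.
= (59.4/1) · log₁₀(6.4/120) = 59.40 · log₁₀(0.05333)
= 59.40 · (-1.2730) = -75.62 mV

-76 mV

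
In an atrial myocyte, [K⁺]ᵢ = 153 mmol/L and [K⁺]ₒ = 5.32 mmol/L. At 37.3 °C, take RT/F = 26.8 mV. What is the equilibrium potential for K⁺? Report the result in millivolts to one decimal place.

-90.0 mV

E = (26.8/z) · ln([K⁺]_out/[K⁺]_in) with z = +1.
= (26.8/1) · ln(5.32/153) = 26.80 · ln(0.03477)
= 26.80 · (-3.3590) = -90.02 mV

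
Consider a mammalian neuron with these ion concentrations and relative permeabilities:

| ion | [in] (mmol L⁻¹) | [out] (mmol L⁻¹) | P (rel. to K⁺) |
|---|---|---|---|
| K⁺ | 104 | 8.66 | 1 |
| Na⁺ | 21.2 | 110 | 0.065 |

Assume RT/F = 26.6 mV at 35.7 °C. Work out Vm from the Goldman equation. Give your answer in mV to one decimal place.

Vm = 26.6 · ln[(Σ P·[cation]ₒ + Σ P·[anion]ᵢ) / (Σ P·[cation]ᵢ + Σ P·[anion]ₒ)]
Numerator = 1×8.66 + 0.065×110 = 15.81
Denominator = 1×104 + 0.065×21.2 = 105.4
Vm = 26.6 · ln(0.15003) = 26.6 × (-1.8969) = -50.46 mV

-50.5 mV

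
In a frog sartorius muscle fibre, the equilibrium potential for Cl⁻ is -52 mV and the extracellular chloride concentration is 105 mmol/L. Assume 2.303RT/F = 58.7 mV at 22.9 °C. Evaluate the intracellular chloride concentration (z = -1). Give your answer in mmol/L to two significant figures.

14 mmol/L

Nernst: E = (58.7/-1) · log₁₀([out]/[in]), so log₁₀([out]/[in]) = -52.0 × -1 / 58.7 = 0.8859.
[out]/[in] = 10^(0.8859) = 7.689.
[in] = 105 / 7.689 = 13.66 mmol/L.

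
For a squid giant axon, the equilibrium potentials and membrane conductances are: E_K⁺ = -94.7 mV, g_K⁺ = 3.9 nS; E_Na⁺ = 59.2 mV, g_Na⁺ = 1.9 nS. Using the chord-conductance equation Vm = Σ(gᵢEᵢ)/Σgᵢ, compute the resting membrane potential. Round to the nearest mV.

-44 mV

Σ gᵢEᵢ = 3.9·(-94.7) + 1.9·(59.2) = -256.85
Σ gᵢ = 3.9 + 1.9 = 5.8
Vm = -256.85 / 5.8 = -44.28 mV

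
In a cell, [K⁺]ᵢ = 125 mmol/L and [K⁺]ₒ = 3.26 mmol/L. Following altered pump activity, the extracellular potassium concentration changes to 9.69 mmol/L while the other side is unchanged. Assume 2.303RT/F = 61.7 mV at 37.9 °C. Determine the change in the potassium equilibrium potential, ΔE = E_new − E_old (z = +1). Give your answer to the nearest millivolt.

E_old = (61.7/1)·log₁₀(3.26/125) = -97.71 mV
E_new = (61.7/1)·log₁₀(9.69/125) = -68.52 mV
ΔE = -68.52 − (-97.71) = 29.19 mV

29 mV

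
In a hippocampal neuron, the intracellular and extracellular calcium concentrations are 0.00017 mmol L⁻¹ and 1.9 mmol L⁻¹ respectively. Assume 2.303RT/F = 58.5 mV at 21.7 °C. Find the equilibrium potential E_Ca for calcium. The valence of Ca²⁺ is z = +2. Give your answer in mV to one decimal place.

118.4 mV

E = (58.5/z) · log₁₀([Ca²⁺]_out/[Ca²⁺]_in) with z = +2.
= (58.5/2) · log₁₀(1.9/0.00017) = 29.25 · log₁₀(1.118e+04)
= 29.25 · (4.0483) = 118.41 mV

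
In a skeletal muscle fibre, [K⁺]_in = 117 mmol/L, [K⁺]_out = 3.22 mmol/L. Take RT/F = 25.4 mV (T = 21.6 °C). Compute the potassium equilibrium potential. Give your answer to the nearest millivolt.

-91 mV

E = (25.4/z) · ln([K⁺]_out/[K⁺]_in) with z = +1.
= (25.4/1) · ln(3.22/117) = 25.40 · ln(0.02752)
= 25.40 · (-3.5928) = -91.26 mV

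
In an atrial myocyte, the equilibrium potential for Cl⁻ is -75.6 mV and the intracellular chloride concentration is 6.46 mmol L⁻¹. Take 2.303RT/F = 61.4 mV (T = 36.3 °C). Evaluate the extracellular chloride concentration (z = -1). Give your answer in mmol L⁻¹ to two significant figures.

Nernst: E = (61.4/-1) · log₁₀([out]/[in]), so log₁₀([out]/[in]) = -75.6 × -1 / 61.4 = 1.2313.
[out]/[in] = 10^(1.2313) = 17.03.
[out] = 17.03 × 6.46 = 110 mmol L⁻¹.

110 mmol L⁻¹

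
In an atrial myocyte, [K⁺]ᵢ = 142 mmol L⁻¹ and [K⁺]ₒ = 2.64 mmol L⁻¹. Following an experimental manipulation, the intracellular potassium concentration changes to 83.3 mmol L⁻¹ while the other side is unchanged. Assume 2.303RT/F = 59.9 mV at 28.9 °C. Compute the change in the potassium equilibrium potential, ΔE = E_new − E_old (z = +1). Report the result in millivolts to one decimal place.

13.9 mV

E_old = (59.9/1)·log₁₀(2.64/142) = -103.67 mV
E_new = (59.9/1)·log₁₀(2.64/83.3) = -89.79 mV
ΔE = -89.79 − (-103.67) = 13.88 mV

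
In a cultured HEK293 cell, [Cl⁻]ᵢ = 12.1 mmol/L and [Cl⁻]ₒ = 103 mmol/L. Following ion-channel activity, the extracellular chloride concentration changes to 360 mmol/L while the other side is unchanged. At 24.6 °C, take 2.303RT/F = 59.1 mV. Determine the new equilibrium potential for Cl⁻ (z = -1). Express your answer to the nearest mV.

-87 mV

After the shift: [Cl⁻]_out = 360, [Cl⁻]_in = 12.1 mmol/L.
E_new = (59.1/-1)·log₁₀(360/12.1) = -59.10 · (1.4735) = -87.08 mV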